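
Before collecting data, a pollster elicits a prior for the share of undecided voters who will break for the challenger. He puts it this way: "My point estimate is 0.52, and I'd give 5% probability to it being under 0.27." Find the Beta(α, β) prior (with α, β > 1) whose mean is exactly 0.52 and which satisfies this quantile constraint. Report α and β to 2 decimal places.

α ≈ 5.24, β ≈ 4.83

With mean 0.52 fixed, write α = 0.52s, β = 0.48s where s = α+β.
Need P(θ < 0.27) = 0.05 under Beta(0.52s, 0.48s). Normal approximation: (q−m)/√(m(1−m)/s) ≈ z_{0.05} = -1.64, so s ≈ 0.52·0.48·(-1.64)²/(0.27−0.52)² = 10.8.
At s = 10.8: P(θ<0.27) ≈ 0.044. Adjusting to match 0.05 gives s ≈ 10.07.
So α = 0.52·10.07 ≈ 5.24, β = 0.48·10.07 ≈ 4.83.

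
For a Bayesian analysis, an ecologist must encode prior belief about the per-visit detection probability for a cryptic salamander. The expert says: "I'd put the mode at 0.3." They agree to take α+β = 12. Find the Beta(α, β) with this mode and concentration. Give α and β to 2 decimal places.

For α,β > 1 the Beta mode is (α−1)/(α+β−2). With α+β = 12, the mode is (α−1)/10.
Set (α−1)/10 = 0.3 → α = 1 + 0.3·10 = 4.00.
β = 12 − α = 8.00.

α = 4.00, β = 8.00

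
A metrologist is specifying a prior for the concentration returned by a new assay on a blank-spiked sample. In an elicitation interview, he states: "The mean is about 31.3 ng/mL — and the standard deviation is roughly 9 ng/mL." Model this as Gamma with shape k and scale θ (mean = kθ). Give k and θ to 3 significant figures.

For Gamma(k, scale θ): mean = kθ, variance = kθ², so CV = 1/√k.
CV = SD/mean = 9/31.3 = 0.2875, hence k = 1/CV² = 12.1.
Then θ = mean/k = 31.3/12.1 = 2.59.

k ≈ 12.1, θ ≈ 2.59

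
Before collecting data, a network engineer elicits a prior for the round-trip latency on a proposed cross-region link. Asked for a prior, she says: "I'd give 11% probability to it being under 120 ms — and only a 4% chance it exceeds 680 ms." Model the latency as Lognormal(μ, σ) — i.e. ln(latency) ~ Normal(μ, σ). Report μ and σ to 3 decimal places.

μ ≈ 5.502, σ ≈ 0.583

If T ~ Lognormal(μ,σ) then ln T ~ Normal(μ,σ), so the p-quantile of ln T is μ + z_p·σ.
ln(120) = 4.787 and ln(680) = 6.522; z_{0.11} = -1.227, z_{0.96} = 1.751.
σ = (6.522 − 4.787)/(1.751 − (-1.227)) = 0.583.
μ = 4.787 − (-1.227)·0.583 = 5.502.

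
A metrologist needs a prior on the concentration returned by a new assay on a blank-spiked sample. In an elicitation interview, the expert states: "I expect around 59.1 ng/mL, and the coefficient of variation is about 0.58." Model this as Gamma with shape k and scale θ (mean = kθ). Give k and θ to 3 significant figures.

For Gamma(k, scale θ): mean = kθ, variance = kθ², so CV = 1/√k.
CV = 0.58, hence k = 1/CV² = 2.97.
Then θ = mean/k = 59.1/2.97 = 19.9.

k ≈ 2.97, θ ≈ 19.9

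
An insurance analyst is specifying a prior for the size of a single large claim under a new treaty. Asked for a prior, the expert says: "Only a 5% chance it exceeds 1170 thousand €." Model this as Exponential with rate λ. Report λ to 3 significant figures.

P(T > 1170.0) = e^(−λ·1170.0) = 0.05, so λ = −ln(0.05)/1170.0 = 0.00256.

λ ≈ 0.00256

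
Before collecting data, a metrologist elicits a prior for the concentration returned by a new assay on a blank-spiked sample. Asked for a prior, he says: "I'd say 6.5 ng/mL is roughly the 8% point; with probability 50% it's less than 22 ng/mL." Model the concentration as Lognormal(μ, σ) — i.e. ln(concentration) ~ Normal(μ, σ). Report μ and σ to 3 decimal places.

If T ~ Lognormal(μ,σ) then ln T ~ Normal(μ,σ), so the p-quantile of ln T is μ + z_p·σ.
ln(6.5) = 1.872 and ln(22) = 3.091; z_{0.08} = -1.405, z_{0.5} = 0.
σ = (3.091 − 1.872)/(0 − (-1.405)) = 0.868.
μ = 1.872 − (-1.405)·0.868 = 3.091.

μ ≈ 3.091, σ ≈ 0.868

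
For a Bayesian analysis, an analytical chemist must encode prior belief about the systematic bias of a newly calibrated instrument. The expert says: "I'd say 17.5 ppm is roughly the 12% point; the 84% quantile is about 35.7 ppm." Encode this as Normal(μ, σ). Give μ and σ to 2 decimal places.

The p-quantile of Normal(μ,σ) is μ + z_p·σ, with z_{0.12} = -1.175 and z_{0.84} = 0.9945.
Eliminate σ: μ = (z₂·x₁ − z₁·x₂)/(z₂ − z₁) = (0.9945·17.5 − (-1.175)·35.7)/2.169 = 27.36.
Then σ = (x₂ − x₁)/(z₂ − z₁) = (35.7 − 17.5)/2.169 = 8.39.

μ = 27.36, σ = 8.39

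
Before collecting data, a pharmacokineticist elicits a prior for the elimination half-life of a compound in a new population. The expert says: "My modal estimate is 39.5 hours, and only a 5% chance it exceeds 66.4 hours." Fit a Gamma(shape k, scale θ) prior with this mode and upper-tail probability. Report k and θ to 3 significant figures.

Gamma(k,θ) with k>1 has mode (k−1)θ, so θ = 39.5/(k−1).
Need P(X < 66.4) = 0.95 with θ tied to k this way. Start at k = 2, θ = 39.5: P(X<66.4) ≈ 0.501.
Too low — raise k to concentrate. Iterating converges to k ≈ 11.4.
Then θ = 39.5/(11.4−1) ≈ 3.82.

k ≈ 11.4, θ ≈ 3.82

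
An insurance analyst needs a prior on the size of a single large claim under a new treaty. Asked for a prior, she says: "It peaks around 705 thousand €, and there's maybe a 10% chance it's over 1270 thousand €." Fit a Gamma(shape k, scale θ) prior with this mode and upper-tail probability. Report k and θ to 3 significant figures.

k ≈ 6.5, θ ≈ 128

Gamma(k,θ) with k>1 has mode (k−1)θ, so θ = 705/(k−1).
Need P(X < 1270) = 0.9 with θ tied to k this way. Start at k = 2, θ = 705: P(X<1270) ≈ 0.538.
Too low — raise k to concentrate. Iterating converges to k ≈ 6.5.
Then θ = 705/(6.5−1) ≈ 128.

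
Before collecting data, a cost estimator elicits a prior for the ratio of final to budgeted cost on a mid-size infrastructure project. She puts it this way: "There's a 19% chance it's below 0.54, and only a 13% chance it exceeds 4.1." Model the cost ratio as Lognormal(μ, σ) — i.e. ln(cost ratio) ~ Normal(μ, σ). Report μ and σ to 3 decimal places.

If T ~ Lognormal(μ,σ) then ln T ~ Normal(μ,σ), so the p-quantile of ln T is μ + z_p·σ.
ln(0.54) = -0.6162 and ln(4.1) = 1.411; z_{0.19} = -0.8779, z_{0.87} = 1.126.
σ = (1.411 − -0.6162)/(1.126 − (-0.8779)) = 1.011.
μ = -0.6162 − (-0.8779)·1.011 = 0.272.

μ ≈ 0.272, σ ≈ 1.011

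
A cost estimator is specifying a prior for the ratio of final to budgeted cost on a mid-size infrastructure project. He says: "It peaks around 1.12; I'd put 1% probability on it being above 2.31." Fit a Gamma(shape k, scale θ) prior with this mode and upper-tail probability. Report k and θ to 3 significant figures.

k ≈ 10.3, θ ≈ 0.12

Gamma(k,θ) with k>1 has mode (k−1)θ, so θ = 1.12/(k−1).
Need P(X < 2.31) = 0.99 with θ tied to k this way. Start at k = 2, θ = 1.12: P(X<2.31) ≈ 0.611.
Too low — raise k to concentrate. Iterating converges to k ≈ 10.3.
Then θ = 1.12/(10.3−1) ≈ 0.12.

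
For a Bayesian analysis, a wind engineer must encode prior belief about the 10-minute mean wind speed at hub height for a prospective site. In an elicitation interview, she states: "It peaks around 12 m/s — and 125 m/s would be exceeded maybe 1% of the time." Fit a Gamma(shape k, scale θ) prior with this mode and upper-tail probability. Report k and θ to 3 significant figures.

k ≈ 1.56, θ ≈ 21.6

Gamma(k,θ) with k>1 has mode (k−1)θ, so θ = 12/(k−1).
Need P(X < 125) = 0.99 with θ tied to k this way. Start at k = 2, θ = 12: P(X<125) ≈ 1.000.
Too high — lower k to spread out. Iterating converges to k ≈ 1.56.
Then θ = 12/(1.56−1) ≈ 21.6.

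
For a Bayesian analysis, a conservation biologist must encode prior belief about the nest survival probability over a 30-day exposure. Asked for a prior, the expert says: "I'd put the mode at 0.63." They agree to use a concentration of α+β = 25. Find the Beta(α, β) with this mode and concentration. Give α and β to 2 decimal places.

α = 15.49, β = 9.51

For α,β > 1 the Beta mode is (α−1)/(α+β−2). With α+β = 25, the mode is (α−1)/23.
Set (α−1)/23 = 0.63 → α = 1 + 0.63·23 = 15.49.
β = 25 − α = 9.51.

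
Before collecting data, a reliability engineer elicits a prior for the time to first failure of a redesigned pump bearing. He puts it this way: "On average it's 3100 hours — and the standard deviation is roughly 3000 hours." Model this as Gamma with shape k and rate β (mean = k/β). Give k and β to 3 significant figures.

k ≈ 1.07, β ≈ 0.000344

For Gamma(k, rate β): mean = k/β, variance = k/β², so CV = 1/√k.
CV = SD/mean = 3000/3100 = 0.9677, hence k = 1/CV² = 1.07.
Then β = k/mean = 1.07/3100 = 0.000344.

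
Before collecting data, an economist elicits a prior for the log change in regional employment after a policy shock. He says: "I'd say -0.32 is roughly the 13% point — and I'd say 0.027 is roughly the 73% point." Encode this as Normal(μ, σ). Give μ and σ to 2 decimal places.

μ = -0.10, σ = 0.20

For Normal(μ,σ), the p-quantile is μ + z_p·σ. Here z_{0.13} = -1.126, z_{0.73} = 0.6128.
So -0.32 = μ − 1.126σ and 0.027 = μ + 0.6128σ.
Subtracting: σ = (0.027 − -0.32)/(0.6128 − (-1.126)) = 0.20.
Then μ = -0.32 − (-1.126)·0.20 = -0.10.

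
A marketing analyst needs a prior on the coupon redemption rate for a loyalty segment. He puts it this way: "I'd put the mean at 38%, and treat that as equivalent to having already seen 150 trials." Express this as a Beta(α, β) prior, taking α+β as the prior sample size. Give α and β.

α = 57, β = 93

Under the effective-sample-size interpretation, Beta(α, β) has prior mean α/(α+β) and prior sample size α+β.
So α+β = 150 and α/(α+β) = 0.38, giving α = 0.38·150 = 57 and β = 150 − 57 = 93.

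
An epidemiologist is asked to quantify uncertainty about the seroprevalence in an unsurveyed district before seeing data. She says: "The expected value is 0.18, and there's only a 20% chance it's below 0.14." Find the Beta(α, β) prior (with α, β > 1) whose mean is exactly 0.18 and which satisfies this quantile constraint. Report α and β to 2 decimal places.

With mean 0.18 fixed, write α = 0.18s, β = 0.82s where s = α+β.
Need P(θ < 0.14) = 0.2 under Beta(0.18s, 0.82s). Normal approximation: (q−m)/√(m(1−m)/s) ≈ z_{0.2} = -0.842, so s ≈ 0.18·0.82·(-0.842)²/(0.14−0.18)² = 65.3.
At s = 65.3: P(θ<0.14) ≈ 0.205. Adjusting to match 0.2 gives s ≈ 67.53.
So α = 0.18·67.53 ≈ 12.16, β = 0.82·67.53 ≈ 55.38.

α ≈ 12.16, β ≈ 55.38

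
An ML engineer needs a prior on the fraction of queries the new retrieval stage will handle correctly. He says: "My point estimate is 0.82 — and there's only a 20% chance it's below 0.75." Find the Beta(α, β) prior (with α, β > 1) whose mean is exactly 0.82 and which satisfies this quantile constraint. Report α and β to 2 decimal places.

α ≈ 15.33, β ≈ 3.36

With mean 0.82 fixed, write α = 0.82s, β = 0.18s where s = α+β.
Need P(θ < 0.75) = 0.2 under Beta(0.82s, 0.18s). Normal approximation: (q−m)/√(m(1−m)/s) ≈ z_{0.2} = -0.842, so s ≈ 0.82·0.18·(-0.842)²/(0.75−0.82)² = 21.3.
At s = 21.3: P(θ<0.75) ≈ 0.188. Adjusting to match 0.2 gives s ≈ 18.69.
So α = 0.82·18.69 ≈ 15.33, β = 0.18·18.69 ≈ 3.36.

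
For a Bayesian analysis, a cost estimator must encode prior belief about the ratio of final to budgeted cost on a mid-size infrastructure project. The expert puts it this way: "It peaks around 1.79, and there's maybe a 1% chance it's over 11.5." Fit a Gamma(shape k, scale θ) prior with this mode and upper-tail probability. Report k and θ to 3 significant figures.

k ≈ 2.05, θ ≈ 1.71

Gamma(k,θ) with k>1 has mode (k−1)θ, so θ = 1.79/(k−1).
Need P(X < 11.5) = 0.99 with θ tied to k this way. Start at k = 2, θ = 1.79: P(X<11.5) ≈ 0.988.
Too low — raise k to concentrate. Iterating converges to k ≈ 2.05.
Then θ = 1.79/(2.05−1) ≈ 1.71.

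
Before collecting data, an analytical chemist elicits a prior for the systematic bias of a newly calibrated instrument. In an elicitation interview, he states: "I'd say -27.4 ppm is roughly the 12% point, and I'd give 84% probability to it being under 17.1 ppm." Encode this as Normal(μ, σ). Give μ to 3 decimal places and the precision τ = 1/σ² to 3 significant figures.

μ = -3.298, τ = 0.00238

The p-quantile of Normal(μ,σ) is μ + z_p·σ, with z_{0.12} = -1.175 and z_{0.84} = 0.9945.
Eliminate σ: μ = (z₂·x₁ − z₁·x₂)/(z₂ − z₁) = (0.9945·-27.4 − (-1.175)·17.1)/2.169 = -3.298.
Then σ = (x₂ − x₁)/(z₂ − z₁) = (17.1 − -27.4)/2.169 = 20.512.
Precision τ = 1/σ² = 1/20.51² = 0.00238.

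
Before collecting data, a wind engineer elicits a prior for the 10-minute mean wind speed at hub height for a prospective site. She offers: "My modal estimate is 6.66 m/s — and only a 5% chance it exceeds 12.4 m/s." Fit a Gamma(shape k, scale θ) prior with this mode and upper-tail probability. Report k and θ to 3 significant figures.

k ≈ 8.2, θ ≈ 0.925

Gamma(k,θ) with k>1 has mode (k−1)θ, so θ = 6.66/(k−1).
Need P(X < 12.4) = 0.95 with θ tied to k this way. Start at k = 2, θ = 6.66: P(X<12.4) ≈ 0.555.
Too low — raise k to concentrate. Iterating converges to k ≈ 8.2.
Then θ = 6.66/(8.2−1) ≈ 0.925.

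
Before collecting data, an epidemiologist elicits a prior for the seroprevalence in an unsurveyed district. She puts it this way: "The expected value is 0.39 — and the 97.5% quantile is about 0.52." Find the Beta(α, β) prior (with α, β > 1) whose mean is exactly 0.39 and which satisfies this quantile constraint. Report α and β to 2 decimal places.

With mean 0.39 fixed, write α = 0.39s, β = 0.61s where s = α+β.
Need P(θ < 0.52) = 0.975 under Beta(0.39s, 0.61s). Normal approximation: (q−m)/√(m(1−m)/s) ≈ z_{0.975} = 1.96, so s ≈ 0.39·0.61·(1.96)²/(0.52−0.39)² = 54.1.
At s = 54.1: P(θ<0.52) ≈ 0.973. Adjusting to match 0.975 gives s ≈ 55.84.
So α = 0.39·55.84 ≈ 21.78, β = 0.61·55.84 ≈ 34.06.

α ≈ 21.78, β ≈ 34.06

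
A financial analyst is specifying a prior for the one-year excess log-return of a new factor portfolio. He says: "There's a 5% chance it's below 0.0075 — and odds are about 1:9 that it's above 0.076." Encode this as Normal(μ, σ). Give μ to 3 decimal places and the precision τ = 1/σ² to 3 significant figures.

For Normal(μ,σ), the p-quantile is μ + z_p·σ. Here z_{0.05} = -1.645, z_{0.9} = 1.282.
So 0.0075 = μ − 1.645σ and 0.076 = μ + 1.282σ.
Subtracting: σ = (0.076 − 0.0075)/(1.282 − (-1.645)) = 0.023.
Then μ = 0.0075 − (-1.645)·0.023 = 0.046.
Precision τ = 1/σ² = 1/0.02341² = 1830.

μ = 0.046, τ = 1830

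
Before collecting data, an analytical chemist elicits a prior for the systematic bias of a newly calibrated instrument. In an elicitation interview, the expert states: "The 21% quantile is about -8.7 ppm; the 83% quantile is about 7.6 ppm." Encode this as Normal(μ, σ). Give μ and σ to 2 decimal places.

For Normal(μ,σ), the p-quantile is μ + z_p·σ. Here z_{0.21} = -0.8064, z_{0.83} = 0.9542.
So -8.7 = μ − 0.8064σ and 7.6 = μ + 0.9542σ.
Subtracting: σ = (7.6 − -8.7)/(0.9542 − (-0.8064)) = 9.26.
Then μ = -8.7 − (-0.8064)·9.26 = -1.23.

μ = -1.23, σ = 9.26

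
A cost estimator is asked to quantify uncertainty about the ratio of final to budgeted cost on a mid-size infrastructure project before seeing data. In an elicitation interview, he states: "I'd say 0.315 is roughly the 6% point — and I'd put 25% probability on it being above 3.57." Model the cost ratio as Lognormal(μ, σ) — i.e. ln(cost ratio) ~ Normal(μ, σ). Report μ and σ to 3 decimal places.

If T ~ Lognormal(μ,σ) then ln T ~ Normal(μ,σ), so the p-quantile of ln T is μ + z_p·σ.
ln(0.315) = -1.155 and ln(3.57) = 1.273; z_{0.06} = -1.555, z_{0.75} = 0.6745.
σ = (1.273 − -1.155)/(0.6745 − (-1.555)) = 1.089.
μ = -1.155 − (-1.555)·1.089 = 0.538.

μ ≈ 0.538, σ ≈ 1.089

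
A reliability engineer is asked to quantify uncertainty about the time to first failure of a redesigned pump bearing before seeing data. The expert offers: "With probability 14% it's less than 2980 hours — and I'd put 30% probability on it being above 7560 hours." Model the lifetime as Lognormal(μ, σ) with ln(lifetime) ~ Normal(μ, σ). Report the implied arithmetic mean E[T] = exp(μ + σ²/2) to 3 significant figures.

E[T] ≈ 6600 hours

If T ~ Lognormal(μ,σ) then ln T ~ Normal(μ,σ), so the p-quantile of ln T is μ + z_p·σ.
ln(2980) = 8 and ln(7560) = 8.931; z_{0.14} = -1.08, z_{0.7} = 0.5244.
σ = (8.931 − 8)/(0.5244 − (-1.08)) = 0.580.
μ = 8 − (-1.08)·0.580 = 8.626.
E[T] = exp(μ + σ²/2) = exp(8.626 + 0.1683) = 6600 hours.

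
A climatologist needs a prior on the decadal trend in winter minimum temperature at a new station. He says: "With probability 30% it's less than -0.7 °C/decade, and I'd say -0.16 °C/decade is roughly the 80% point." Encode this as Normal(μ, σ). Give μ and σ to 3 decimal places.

μ = -0.493, σ = 0.395

The p-quantile of Normal(μ,σ) is μ + z_p·σ, with z_{0.3} = -0.5244 and z_{0.8} = 0.8416.
Eliminate σ: μ = (z₂·x₁ − z₁·x₂)/(z₂ − z₁) = (0.8416·-0.7 − (-0.5244)·-0.16)/1.366 = -0.493.
Then σ = (x₂ − x₁)/(z₂ − z₁) = (-0.16 − -0.7)/1.366 = 0.395.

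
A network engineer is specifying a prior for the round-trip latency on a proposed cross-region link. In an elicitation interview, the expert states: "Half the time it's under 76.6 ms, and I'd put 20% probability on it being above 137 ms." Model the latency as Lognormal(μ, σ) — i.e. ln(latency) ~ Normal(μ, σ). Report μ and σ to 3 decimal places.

μ ≈ 4.339, σ ≈ 0.691

If T ~ Lognormal(μ,σ) then ln T ~ Normal(μ,σ), so the p-quantile of ln T is μ + z_p·σ.
ln(76.6) = 4.339 and ln(137) = 4.92; z_{0.5} = 0, z_{0.8} = 0.8416.
σ = (4.92 − 4.339)/(0.8416 − (0)) = 0.691.
μ = 4.339 − (0)·0.691 = 4.339.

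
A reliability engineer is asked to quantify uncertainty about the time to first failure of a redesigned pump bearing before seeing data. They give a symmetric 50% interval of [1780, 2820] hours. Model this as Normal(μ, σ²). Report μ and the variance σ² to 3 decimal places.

μ = 2300.000, σ² = 594368.765

A symmetric 50% interval runs μ ± z·σ with z = 0.6745.
Half-width = 520, so σ = 520/0.6745 = 770.9532 and σ² = 594368.765.
μ is the interval midpoint, 2300.000.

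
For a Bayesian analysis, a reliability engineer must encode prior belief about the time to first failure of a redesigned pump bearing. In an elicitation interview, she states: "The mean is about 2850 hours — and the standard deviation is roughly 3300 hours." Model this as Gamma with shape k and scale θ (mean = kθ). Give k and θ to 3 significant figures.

For Gamma(k, scale θ): mean = kθ, variance = kθ², so CV = 1/√k.
CV = SD/mean = 3300/2850 = 1.158, hence k = 1/CV² = 0.746.
Then θ = mean/k = 2850/0.746 = 3820.

k ≈ 0.746, θ ≈ 3820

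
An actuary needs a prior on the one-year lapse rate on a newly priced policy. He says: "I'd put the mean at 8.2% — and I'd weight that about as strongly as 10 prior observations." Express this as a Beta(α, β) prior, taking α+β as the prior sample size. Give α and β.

Under the effective-sample-size interpretation, Beta(α, β) has prior mean α/(α+β) and prior sample size α+β.
So α+β = 10 and α/(α+β) = 0.082, giving α = 0.082·10 = 0.82 and β = 10 − 0.82 = 9.18.

α = 0.82, β = 9.18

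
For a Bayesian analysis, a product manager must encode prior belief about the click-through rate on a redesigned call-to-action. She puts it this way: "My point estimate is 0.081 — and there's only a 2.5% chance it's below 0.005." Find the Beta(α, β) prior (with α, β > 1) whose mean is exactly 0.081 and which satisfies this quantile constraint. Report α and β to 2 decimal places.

α ≈ 1.35, β ≈ 15.37

With mean 0.081 fixed, write α = 0.081s, β = 0.919s where s = α+β.
Need P(θ < 0.005) = 0.025 under Beta(0.081s, 0.919s). Normal approximation: (q−m)/√(m(1−m)/s) ≈ z_{0.025} = -1.96, so s ≈ 0.081·0.919·(-1.96)²/(0.005−0.081)² = 49.5.
At s = 49.5: P(θ<0.005) ≈ 0.000. Adjusting to match 0.025 gives s ≈ 16.72.
So α = 0.081·16.72 ≈ 1.35, β = 0.919·16.72 ≈ 15.37.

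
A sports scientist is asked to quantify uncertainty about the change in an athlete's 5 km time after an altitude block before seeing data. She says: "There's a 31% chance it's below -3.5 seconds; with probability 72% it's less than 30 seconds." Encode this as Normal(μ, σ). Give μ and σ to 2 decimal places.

μ = 11.90, σ = 31.06

For Normal(μ,σ), the p-quantile is μ + z_p·σ. Here z_{0.31} = -0.4959, z_{0.72} = 0.5828.
So -3.5 = μ − 0.4959σ and 30 = μ + 0.5828σ.
Subtracting: σ = (30 − -3.5)/(0.5828 − (-0.4959)) = 31.06.
Then μ = -3.5 − (-0.4959)·31.06 = 11.90.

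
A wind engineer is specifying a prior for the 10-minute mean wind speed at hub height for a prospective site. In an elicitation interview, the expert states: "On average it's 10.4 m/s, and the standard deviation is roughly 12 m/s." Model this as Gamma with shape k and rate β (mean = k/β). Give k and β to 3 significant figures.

k ≈ 0.751, β ≈ 0.0722

For Gamma(k, rate β): mean = k/β, variance = k/β², so CV = 1/√k.
CV = SD/mean = 12/10.4 = 1.154, hence k = 1/CV² = 0.751.
Then β = k/mean = 0.751/10.4 = 0.0722.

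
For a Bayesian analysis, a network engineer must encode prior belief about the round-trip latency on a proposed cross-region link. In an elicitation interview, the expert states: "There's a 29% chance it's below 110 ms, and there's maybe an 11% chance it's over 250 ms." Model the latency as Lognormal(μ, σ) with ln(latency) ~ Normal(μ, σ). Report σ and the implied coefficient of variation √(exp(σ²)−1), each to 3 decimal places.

If T ~ Lognormal(μ,σ) then ln T ~ Normal(μ,σ), so the p-quantile of ln T is μ + z_p·σ.
ln(110) = 4.7 and ln(250) = 5.521; z_{0.29} = -0.5534, z_{0.89} = 1.227.
σ = (5.521 − 4.7)/(1.227 − (-0.5534)) = 0.461.
μ = 4.7 − (-0.5534)·0.461 = 4.956.
CV = √(exp(σ²)−1) = √(exp(0.2127)−1) = 0.487.

σ ≈ 0.461, CV ≈ 0.487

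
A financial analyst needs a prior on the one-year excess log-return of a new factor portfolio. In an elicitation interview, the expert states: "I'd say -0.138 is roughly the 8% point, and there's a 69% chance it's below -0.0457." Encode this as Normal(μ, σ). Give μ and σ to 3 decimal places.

The p-quantile of Normal(μ,σ) is μ + z_p·σ, with z_{0.08} = -1.405 and z_{0.69} = 0.4959.
Eliminate σ: μ = (z₂·x₁ − z₁·x₂)/(z₂ − z₁) = (0.4959·-0.138 − (-1.405)·-0.0457)/1.901 = -0.070.
Then σ = (x₂ − x₁)/(z₂ − z₁) = (-0.0457 − -0.138)/1.901 = 0.049.

μ = -0.070, σ = 0.049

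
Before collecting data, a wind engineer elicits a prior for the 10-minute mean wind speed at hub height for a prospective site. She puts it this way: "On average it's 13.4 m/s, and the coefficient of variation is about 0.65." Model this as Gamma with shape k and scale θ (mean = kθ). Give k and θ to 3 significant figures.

k ≈ 2.37, θ ≈ 5.66

For Gamma(k, scale θ): mean = kθ, variance = kθ², so CV = 1/√k.
CV = 0.65, hence k = 1/CV² = 2.37.
Then θ = mean/k = 13.4/2.37 = 5.66.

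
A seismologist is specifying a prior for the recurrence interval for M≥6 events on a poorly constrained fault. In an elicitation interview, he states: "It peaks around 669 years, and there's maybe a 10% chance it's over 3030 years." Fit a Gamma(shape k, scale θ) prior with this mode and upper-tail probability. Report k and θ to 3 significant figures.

Gamma(k,θ) with k>1 has mode (k−1)θ, so θ = 669/(k−1).
Need P(X < 3030) = 0.9 with θ tied to k this way. Start at k = 2, θ = 669: P(X<3030) ≈ 0.940.
Too high — lower k to spread out. Iterating converges to k ≈ 1.79.
Then θ = 669/(1.79−1) ≈ 848.

k ≈ 1.79, θ ≈ 848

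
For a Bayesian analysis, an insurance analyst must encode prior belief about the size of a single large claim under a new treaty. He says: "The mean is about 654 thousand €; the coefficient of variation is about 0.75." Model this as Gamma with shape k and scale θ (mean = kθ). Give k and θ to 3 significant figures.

k ≈ 1.78, θ ≈ 368

For Gamma(k, scale θ): mean = kθ, variance = kθ², so CV = 1/√k.
CV = 0.75, hence k = 1/CV² = 1.78.
Then θ = mean/k = 654/1.78 = 368.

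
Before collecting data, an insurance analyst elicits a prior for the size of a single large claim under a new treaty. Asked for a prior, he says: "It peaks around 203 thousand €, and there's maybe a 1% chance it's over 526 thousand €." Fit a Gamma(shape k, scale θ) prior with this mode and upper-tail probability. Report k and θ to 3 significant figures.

Gamma(k,θ) with k>1 has mode (k−1)θ, so θ = 203/(k−1).
Need P(X < 526) = 0.99 with θ tied to k this way. Start at k = 2, θ = 203: P(X<526) ≈ 0.731.
Too low — raise k to concentrate. Iterating converges to k ≈ 6.14.
Then θ = 203/(6.14−1) ≈ 39.5.

k ≈ 6.14, θ ≈ 39.5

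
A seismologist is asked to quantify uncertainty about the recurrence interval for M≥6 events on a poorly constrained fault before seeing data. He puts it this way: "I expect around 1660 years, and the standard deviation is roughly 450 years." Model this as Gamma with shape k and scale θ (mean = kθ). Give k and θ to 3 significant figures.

For Gamma(k, scale θ): mean = kθ, variance = kθ², so CV = 1/√k.
CV = SD/mean = 450/1660 = 0.2711, hence k = 1/CV² = 13.6.
Then θ = mean/k = 1660/13.6 = 122.

k ≈ 13.6, θ ≈ 122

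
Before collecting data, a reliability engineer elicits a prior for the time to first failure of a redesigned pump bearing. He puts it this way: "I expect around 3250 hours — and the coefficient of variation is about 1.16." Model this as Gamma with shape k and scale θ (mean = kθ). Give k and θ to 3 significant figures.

For Gamma(k, scale θ): mean = kθ, variance = kθ², so CV = 1/√k.
CV = 1.16, hence k = 1/CV² = 0.743.
Then θ = mean/k = 3250/0.743 = 4370.

k ≈ 0.743, θ ≈ 4370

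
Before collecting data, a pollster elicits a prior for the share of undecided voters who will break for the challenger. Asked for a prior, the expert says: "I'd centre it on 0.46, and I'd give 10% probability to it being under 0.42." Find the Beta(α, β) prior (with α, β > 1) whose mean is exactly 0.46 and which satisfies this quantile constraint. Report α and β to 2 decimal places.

α ≈ 116.74, β ≈ 137.04

With mean 0.46 fixed, write α = 0.46s, β = 0.54s where s = α+β.
Need P(θ < 0.42) = 0.1 under Beta(0.46s, 0.54s). Normal approximation: (q−m)/√(m(1−m)/s) ≈ z_{0.1} = -1.28, so s ≈ 0.46·0.54·(-1.28)²/(0.42−0.46)² = 255.0.
At s = 255.0: P(θ<0.42) ≈ 0.099. Adjusting to match 0.1 gives s ≈ 253.78.
So α = 0.46·253.78 ≈ 116.74, β = 0.54·253.78 ≈ 137.04.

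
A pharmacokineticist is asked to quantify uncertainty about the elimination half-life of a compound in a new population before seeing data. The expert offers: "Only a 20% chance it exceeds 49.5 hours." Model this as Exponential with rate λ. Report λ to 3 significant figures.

λ ≈ 0.0325

P(T > 49.5) = e^(−λ·49.5) = 0.2, so λ = −ln(0.2)/49.5 = 0.0325.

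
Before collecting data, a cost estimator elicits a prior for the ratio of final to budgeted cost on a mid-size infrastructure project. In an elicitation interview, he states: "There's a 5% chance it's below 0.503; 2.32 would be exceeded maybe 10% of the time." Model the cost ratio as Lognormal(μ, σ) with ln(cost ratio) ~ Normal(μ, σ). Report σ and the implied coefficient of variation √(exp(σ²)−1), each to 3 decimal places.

σ ≈ 0.522, CV ≈ 0.560

If T ~ Lognormal(μ,σ) then ln T ~ Normal(μ,σ), so the p-quantile of ln T is μ + z_p·σ.
ln(0.503) = -0.6872 and ln(2.32) = 0.8416; z_{0.05} = -1.645, z_{0.9} = 1.282.
σ = (0.8416 − -0.6872)/(1.282 − (-1.645)) = 0.522.
μ = -0.6872 − (-1.645)·0.522 = 0.172.
CV = √(exp(σ²)−1) = √(exp(0.2729)−1) = 0.560.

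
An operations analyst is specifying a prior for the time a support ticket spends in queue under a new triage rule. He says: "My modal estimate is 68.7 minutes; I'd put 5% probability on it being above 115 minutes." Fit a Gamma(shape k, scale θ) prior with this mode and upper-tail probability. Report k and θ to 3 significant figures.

Gamma(k,θ) with k>1 has mode (k−1)θ, so θ = 68.7/(k−1).
Need P(X < 115) = 0.95 with θ tied to k this way. Start at k = 2, θ = 68.7: P(X<115) ≈ 0.499.
Too low — raise k to concentrate. Iterating converges to k ≈ 11.5.
Then θ = 68.7/(11.5−1) ≈ 6.53.

k ≈ 11.5, θ ≈ 6.53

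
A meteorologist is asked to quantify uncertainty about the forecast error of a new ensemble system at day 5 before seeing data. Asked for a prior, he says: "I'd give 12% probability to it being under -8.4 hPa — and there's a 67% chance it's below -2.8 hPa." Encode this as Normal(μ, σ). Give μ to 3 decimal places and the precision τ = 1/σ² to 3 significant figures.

μ = -4.325, τ = 0.0832

For Normal(μ,σ), the p-quantile is μ + z_p·σ. Here z_{0.12} = -1.175, z_{0.67} = 0.4399.
So -8.4 = μ − 1.175σ and -2.8 = μ + 0.4399σ.
Subtracting: σ = (-2.8 − -8.4)/(0.4399 − (-1.175)) = 3.468.
Then μ = -8.4 − (-1.175)·3.468 = -4.325.
Precision τ = 1/σ² = 1/3.468² = 0.0832.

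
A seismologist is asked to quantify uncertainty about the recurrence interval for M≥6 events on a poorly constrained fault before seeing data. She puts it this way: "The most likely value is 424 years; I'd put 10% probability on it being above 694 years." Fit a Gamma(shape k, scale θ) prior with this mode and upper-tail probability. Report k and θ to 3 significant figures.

k ≈ 8.76, θ ≈ 54.6

Gamma(k,θ) with k>1 has mode (k−1)θ, so θ = 424/(k−1).
Need P(X < 694) = 0.9 with θ tied to k this way. Start at k = 2, θ = 424: P(X<694) ≈ 0.487.
Too low — raise k to concentrate. Iterating converges to k ≈ 8.76.
Then θ = 424/(8.76−1) ≈ 54.6.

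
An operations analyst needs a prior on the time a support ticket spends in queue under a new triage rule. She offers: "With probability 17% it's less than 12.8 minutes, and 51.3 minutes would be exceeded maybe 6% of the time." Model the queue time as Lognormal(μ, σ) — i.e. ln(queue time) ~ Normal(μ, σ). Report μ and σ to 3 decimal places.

μ ≈ 3.077, σ ≈ 0.553

If T ~ Lognormal(μ,σ) then ln T ~ Normal(μ,σ), so the p-quantile of ln T is μ + z_p·σ.
ln(12.8) = 2.549 and ln(51.3) = 3.938; z_{0.17} = -0.9542, z_{0.94} = 1.555.
σ = (3.938 − 2.549)/(1.555 − (-0.9542)) = 0.553.
μ = 2.549 − (-0.9542)·0.553 = 3.077.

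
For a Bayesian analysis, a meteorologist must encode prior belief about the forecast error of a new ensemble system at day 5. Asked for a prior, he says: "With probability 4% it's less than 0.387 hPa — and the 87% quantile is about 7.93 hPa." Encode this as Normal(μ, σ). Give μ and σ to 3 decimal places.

μ = 4.977, σ = 2.622

The p-quantile of Normal(μ,σ) is μ + z_p·σ, with z_{0.04} = -1.751 and z_{0.87} = 1.126.
Eliminate σ: μ = (z₂·x₁ − z₁·x₂)/(z₂ − z₁) = (1.126·0.387 − (-1.751)·7.93)/2.877 = 4.977.
Then σ = (x₂ − x₁)/(z₂ − z₁) = (7.93 − 0.387)/2.877 = 2.622.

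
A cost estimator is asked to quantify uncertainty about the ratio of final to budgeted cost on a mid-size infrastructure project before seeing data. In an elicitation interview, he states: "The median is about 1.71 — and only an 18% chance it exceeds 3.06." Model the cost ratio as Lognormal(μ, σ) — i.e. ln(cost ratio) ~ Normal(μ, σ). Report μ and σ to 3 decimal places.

If T ~ Lognormal(μ,σ) then ln T ~ Normal(μ,σ), so the p-quantile of ln T is μ + z_p·σ.
ln(1.71) = 0.5365 and ln(3.06) = 1.118; z_{0.5} = 0, z_{0.82} = 0.9154.
σ = (1.118 − 0.5365)/(0.9154 − (0)) = 0.636.
μ = 0.5365 − (0)·0.636 = 0.536.

μ ≈ 0.536, σ ≈ 0.636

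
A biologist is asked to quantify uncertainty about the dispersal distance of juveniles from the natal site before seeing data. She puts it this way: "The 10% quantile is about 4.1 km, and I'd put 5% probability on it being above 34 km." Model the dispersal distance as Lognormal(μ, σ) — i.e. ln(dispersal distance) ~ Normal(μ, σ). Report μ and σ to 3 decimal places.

If T ~ Lognormal(μ,σ) then ln T ~ Normal(μ,σ), so the p-quantile of ln T is μ + z_p·σ.
ln(4.1) = 1.411 and ln(34) = 3.526; z_{0.1} = -1.282, z_{0.95} = 1.645.
σ = (3.526 − 1.411)/(1.645 − (-1.282)) = 0.723.
μ = 1.411 − (-1.282)·0.723 = 2.337.

μ ≈ 2.337, σ ≈ 0.723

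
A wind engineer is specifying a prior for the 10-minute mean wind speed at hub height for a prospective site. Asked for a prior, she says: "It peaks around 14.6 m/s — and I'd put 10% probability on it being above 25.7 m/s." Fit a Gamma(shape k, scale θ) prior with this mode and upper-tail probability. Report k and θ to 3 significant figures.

Gamma(k,θ) with k>1 has mode (k−1)θ, so θ = 14.6/(k−1).
Need P(X < 25.7) = 0.9 with θ tied to k this way. Start at k = 2, θ = 14.6: P(X<25.7) ≈ 0.525.
Too low — raise k to concentrate. Iterating converges to k ≈ 6.94.
Then θ = 14.6/(6.94−1) ≈ 2.46.

k ≈ 6.94, θ ≈ 2.46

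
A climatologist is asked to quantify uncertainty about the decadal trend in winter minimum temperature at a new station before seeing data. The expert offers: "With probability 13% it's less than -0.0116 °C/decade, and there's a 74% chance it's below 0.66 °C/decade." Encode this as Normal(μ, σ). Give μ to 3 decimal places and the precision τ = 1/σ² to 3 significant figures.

For Normal(μ,σ), the p-quantile is μ + z_p·σ. Here z_{0.13} = -1.126, z_{0.74} = 0.6433.
So -0.0116 = μ − 1.126σ and 0.66 = μ + 0.6433σ.
Subtracting: σ = (0.66 − -0.0116)/(0.6433 − (-1.126)) = 0.379.
Then μ = -0.0116 − (-1.126)·0.379 = 0.416.
Precision τ = 1/σ² = 1/0.3795² = 6.94.

μ = 0.416, τ = 6.94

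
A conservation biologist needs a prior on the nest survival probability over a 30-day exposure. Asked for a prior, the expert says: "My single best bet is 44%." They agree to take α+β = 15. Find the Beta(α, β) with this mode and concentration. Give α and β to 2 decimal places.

α = 6.72, β = 8.28

For α,β > 1 the Beta mode is (α−1)/(α+β−2). With α+β = 15, the mode is (α−1)/13.
Set (α−1)/13 = 0.44 → α = 1 + 0.44·13 = 6.72.
β = 15 − α = 8.28.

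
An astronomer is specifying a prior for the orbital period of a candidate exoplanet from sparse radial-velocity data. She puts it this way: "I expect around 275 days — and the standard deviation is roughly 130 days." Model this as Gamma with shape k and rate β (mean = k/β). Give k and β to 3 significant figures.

For Gamma(k, rate β): mean = k/β, variance = k/β², so CV = 1/√k.
CV = SD/mean = 130/275 = 0.4727, hence k = 1/CV² = 4.47.
Then β = k/mean = 4.47/275 = 0.0163.

k ≈ 4.47, β ≈ 0.0163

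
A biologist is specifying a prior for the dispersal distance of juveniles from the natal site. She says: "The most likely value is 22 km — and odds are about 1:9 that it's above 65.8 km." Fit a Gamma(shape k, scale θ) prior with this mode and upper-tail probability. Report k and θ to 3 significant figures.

Gamma(k,θ) with k>1 has mode (k−1)θ, so θ = 22/(k−1).
Need P(X < 65.8) = 0.9 with θ tied to k this way. Start at k = 2, θ = 22: P(X<65.8) ≈ 0.799.
Too low — raise k to concentrate. Iterating converges to k ≈ 2.58.
Then θ = 22/(2.58−1) ≈ 13.9.

k ≈ 2.58, θ ≈ 13.9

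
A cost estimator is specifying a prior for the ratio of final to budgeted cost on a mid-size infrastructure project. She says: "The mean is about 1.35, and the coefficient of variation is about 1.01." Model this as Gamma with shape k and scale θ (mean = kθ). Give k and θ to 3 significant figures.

For Gamma(k, scale θ): mean = kθ, variance = kθ², so CV = 1/√k.
CV = 1.01, hence k = 1/CV² = 0.98.
Then θ = mean/k = 1.35/0.98 = 1.38.

k ≈ 0.98, θ ≈ 1.38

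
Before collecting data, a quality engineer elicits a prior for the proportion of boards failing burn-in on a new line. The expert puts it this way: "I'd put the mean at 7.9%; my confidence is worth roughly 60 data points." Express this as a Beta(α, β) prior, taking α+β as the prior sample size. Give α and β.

Under the effective-sample-size interpretation, Beta(α, β) has prior mean α/(α+β) and prior sample size α+β.
So α+β = 60 and α/(α+β) = 0.079, giving α = 0.079·60 = 4.74 and β = 60 − 4.74 = 55.26.

α = 4.74, β = 55.26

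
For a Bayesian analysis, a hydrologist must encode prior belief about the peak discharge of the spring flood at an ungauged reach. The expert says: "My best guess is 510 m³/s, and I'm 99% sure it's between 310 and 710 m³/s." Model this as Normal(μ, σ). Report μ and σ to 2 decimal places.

μ = 510.00, σ = 77.64

A symmetric 99% interval runs μ ± z·σ with z = 2.576.
Half-width = 200, so σ = 200/2.576 = 77.64.
μ is the stated best guess, 510.00.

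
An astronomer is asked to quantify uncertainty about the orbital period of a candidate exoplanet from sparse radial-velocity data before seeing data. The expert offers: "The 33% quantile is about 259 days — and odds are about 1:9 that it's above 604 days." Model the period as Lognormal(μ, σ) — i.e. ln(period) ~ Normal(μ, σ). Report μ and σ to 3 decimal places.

μ ≈ 5.773, σ ≈ 0.492

If T ~ Lognormal(μ,σ) then ln T ~ Normal(μ,σ), so the p-quantile of ln T is μ + z_p·σ.
ln(259) = 5.557 and ln(604) = 6.404; z_{0.33} = -0.4399, z_{0.9} = 1.282.
σ = (6.404 − 5.557)/(1.282 − (-0.4399)) = 0.492.
μ = 5.557 − (-0.4399)·0.492 = 5.773.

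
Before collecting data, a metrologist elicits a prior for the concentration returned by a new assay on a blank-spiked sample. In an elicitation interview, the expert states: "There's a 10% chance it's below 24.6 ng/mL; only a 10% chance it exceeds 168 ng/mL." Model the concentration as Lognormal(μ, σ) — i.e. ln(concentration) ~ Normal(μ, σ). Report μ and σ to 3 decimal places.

If T ~ Lognormal(μ,σ) then ln T ~ Normal(μ,σ), so the p-quantile of ln T is μ + z_p·σ.
ln(24.6) = 3.203 and ln(168) = 5.124; z_{0.1} = -1.282, z_{0.9} = 1.282.
σ = (5.124 − 3.203)/(1.282 − (-1.282)) = 0.750.
μ = 3.203 − (-1.282)·0.750 = 4.163.

μ ≈ 4.163, σ ≈ 0.750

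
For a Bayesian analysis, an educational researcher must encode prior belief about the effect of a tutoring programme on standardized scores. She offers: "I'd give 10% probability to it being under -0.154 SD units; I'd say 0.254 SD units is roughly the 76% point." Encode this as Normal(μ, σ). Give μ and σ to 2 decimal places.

μ = 0.11, σ = 0.21

For Normal(μ,σ), the p-quantile is μ + z_p·σ. Here z_{0.1} = -1.282, z_{0.76} = 0.7063.
So -0.154 = μ − 1.282σ and 0.254 = μ + 0.7063σ.
Subtracting: σ = (0.254 − -0.154)/(0.7063 − (-1.282)) = 0.21.
Then μ = -0.154 − (-1.282)·0.21 = 0.11.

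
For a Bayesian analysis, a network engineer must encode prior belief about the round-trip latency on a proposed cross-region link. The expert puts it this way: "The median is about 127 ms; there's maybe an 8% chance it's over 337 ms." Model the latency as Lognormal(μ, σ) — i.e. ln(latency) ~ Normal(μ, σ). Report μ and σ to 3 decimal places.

If T ~ Lognormal(μ,σ) then ln T ~ Normal(μ,σ), so the p-quantile of ln T is μ + z_p·σ.
ln(127) = 4.844 and ln(337) = 5.82; z_{0.5} = 0, z_{0.92} = 1.405.
σ = (5.82 − 4.844)/(1.405 − (0)) = 0.695.
μ = 4.844 − (0)·0.695 = 4.844.

μ ≈ 4.844, σ ≈ 0.695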